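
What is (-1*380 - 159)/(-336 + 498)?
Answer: -539/162 ≈ -3.3272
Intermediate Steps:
(-1*380 - 159)/(-336 + 498) = (-380 - 159)/162 = -539*1/162 = -539/162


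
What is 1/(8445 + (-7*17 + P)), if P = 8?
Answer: 1/8334 ≈ 0.00011999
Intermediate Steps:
1/(8445 + (-7*17 + P)) = 1/(8445 + (-7*17 + 8)) = 1/(8445 + (-119 + 8)) = 1/(8445 - 111) = 1/8334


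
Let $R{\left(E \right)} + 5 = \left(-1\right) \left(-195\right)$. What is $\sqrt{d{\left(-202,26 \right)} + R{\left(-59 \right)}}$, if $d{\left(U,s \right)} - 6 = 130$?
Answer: $\sqrt{326} \approx 18.055$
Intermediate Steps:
$d{\left(U,s \right)} = 136$ ($d{\left(U,s \right)} = 6 + 130 = 136$)
$R{\left(E \right)} = 190$ ($R{\left(E \right)} = -5 - -195 = -5 + 195 = 190$)
$\sqrt{d{\left(-202,26 \right)} + R{\left(-59 \right)}} = \sqrt{136 + 190} = \sqrt{326}$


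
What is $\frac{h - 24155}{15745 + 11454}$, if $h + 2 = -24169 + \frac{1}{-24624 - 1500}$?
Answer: $- \frac{1262468425}{710546676} \approx -1.7768$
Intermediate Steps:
$h = - \frac{631443205}{26124}$ ($h = -2 - \left(24169 - \frac{1}{-24624 - 1500}\right) = -2 - \left(24169 - \frac{1}{-26124}\right) = -2 - \frac{631390957}{26124} = - \frac{631443205}{26124} \approx -24171.0$)
$\frac{h - 24155}{15745 + 11454} = \frac{- \frac{631443205}{26124} - 24155}{15745 + 11454} = - \frac{1262468425}{26124 \cdot 27199} = \left(- \frac{1262468425}{26124}\right) \frac{1}{27199} = - \frac{1262468425}{710546676}$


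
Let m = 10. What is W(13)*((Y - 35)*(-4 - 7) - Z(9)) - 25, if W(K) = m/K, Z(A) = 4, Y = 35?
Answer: -365/13 ≈ -28.077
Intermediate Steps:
W(K) = 10/K
W(13)*((Y - 35)*(-4 - 7) - Z(9)) - 25 = (10/13)*((35 - 35)*(-4 - 7) - 1*4) - 25 = (10*(1/13))*(0*(-11) - 4) - 25 = 10*(0 - 4)/13 - 25 = (10/13)*(-4) - 25 = -40/13 - 25 = -365/13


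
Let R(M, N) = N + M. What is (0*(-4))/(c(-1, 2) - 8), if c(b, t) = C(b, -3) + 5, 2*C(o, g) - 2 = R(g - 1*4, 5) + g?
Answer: 0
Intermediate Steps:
R(M, N) = M + N
C(o, g) = 3/2 + g (C(o, g) = 1 + (((g - 1*4) + 5) + g)/2 = 1 + (((g - 4) + 5) + g)/2 = 1 + (((-4 + g) + 5) + g)/2 = 1 + ((1 + g) + g)/2 = 1 + (1 + 2*g)/2 = 1 + (½ + g) = 3/2 + g)
c(b, t) = 7/2 (c(b, t) = (3/2 - 3) + 5 = -3/2 + 5 = 7/2)
(0*(-4))/(c(-1, 2) - 8) = (0*(-4))/(7/2 - 8) = 0/(-9/2) = 0*(-2/9) = 0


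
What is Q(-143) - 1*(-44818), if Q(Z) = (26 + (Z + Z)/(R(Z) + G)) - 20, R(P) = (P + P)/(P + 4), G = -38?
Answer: 111990229/2498 ≈ 44832.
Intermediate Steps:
R(P) = 2*P/(4 + P) (R(P) = (2*P)/(4 + P) = 2*P/(4 + P))
Q(Z) = 6 + 2*Z/(-38 + 2*Z/(4 + Z)) (Q(Z) = (26 + (Z + Z)/(2*Z/(4 + Z) - 38)) - 20 = (26 + (2*Z)/(-38 + 2*Z/(4 + Z))) - 20 = (26 + 2*Z/(-38 + 2*Z/(4 + Z))) - 20 = 6 + 2*Z/(-38 + 2*Z/(4 + Z)))
Q(-143) - 1*(-44818) = (456 - 1*(-143)² + 104*(-143))/(2*(38 + 9*(-143))) - 1*(-44818) = (456 - 1*20449 - 14872)/(2*(38 - 1287)) + 44818 = (½)*(456 - 20449 - 14872)/(-1249) + 44818 = (½)*(-1/1249)*(-34865) + 44818 = 34865/2498 + 44818 = 111990229/2498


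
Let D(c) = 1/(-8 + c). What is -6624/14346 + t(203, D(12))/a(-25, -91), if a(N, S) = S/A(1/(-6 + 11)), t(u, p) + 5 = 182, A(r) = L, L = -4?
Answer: 530788/72527 ≈ 7.3185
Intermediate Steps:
A(r) = -4
t(u, p) = 177 (t(u, p) = -5 + 182 = 177)
a(N, S) = -S/4 (a(N, S) = S/(-4) = S*(-¼) = -S/4)
-6624/14346 + t(203, D(12))/a(-25, -91) = -6624/14346 + 177/((-¼*(-91))) = -6624*1/14346 + 177/(91/4) = -368/797 + 177*(4/91) = -368/797 + 708/91 = 530788/72527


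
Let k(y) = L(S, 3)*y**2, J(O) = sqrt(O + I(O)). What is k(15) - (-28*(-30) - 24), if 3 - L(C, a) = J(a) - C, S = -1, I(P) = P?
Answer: -366 - 225*sqrt(6) ≈ -917.13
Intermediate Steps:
J(O) = sqrt(2)*sqrt(O) (J(O) = sqrt(O + O) = sqrt(2*O) = sqrt(2)*sqrt(O))
L(C, a) = 3 + C - sqrt(2)*sqrt(a) (L(C, a) = 3 - (sqrt(2)*sqrt(a) - C) = 3 - (-C + sqrt(2)*sqrt(a)) = 3 + (C - sqrt(2)*sqrt(a)) = 3 + C - sqrt(2)*sqrt(a))
k(y) = y**2*(2 - sqrt(6)) (k(y) = (3 - 1 - sqrt(2)*sqrt(3))*y**2 = (3 - 1 - sqrt(6))*y**2 = (2 - sqrt(6))*y**2 = y**2*(2 - sqrt(6)))
k(15) - (-28*(-30) - 24) = 15**2*(2 - sqrt(6)) - (-28*(-30) - 24) = 225*(2 - sqrt(6)) - (840 - 24) = (450 - 225*sqrt(6)) - 1*816 = (450 - 225*sqrt(6)) - 816 = -366 - 225*sqrt(6)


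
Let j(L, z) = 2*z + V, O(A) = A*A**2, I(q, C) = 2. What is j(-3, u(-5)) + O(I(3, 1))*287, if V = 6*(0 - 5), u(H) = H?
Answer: 2256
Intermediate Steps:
O(A) = A**3
V = -30 (V = 6*(-5) = -30)
j(L, z) = -30 + 2*z (j(L, z) = 2*z - 30 = -30 + 2*z)
j(-3, u(-5)) + O(I(3, 1))*287 = (-30 + 2*(-5)) + 2**3*287 = (-30 - 10) + 8*287 = -40 + 2296 = 2256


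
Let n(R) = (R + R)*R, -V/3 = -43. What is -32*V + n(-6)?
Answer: -4056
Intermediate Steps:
V = 129 (V = -3*(-43) = 129)
n(R) = 2*R² (n(R) = (2*R)*R = 2*R²)
-32*V + n(-6) = -32*129 + 2*(-6)² = -4128 + 2*36 = -4128 + 72 = -4056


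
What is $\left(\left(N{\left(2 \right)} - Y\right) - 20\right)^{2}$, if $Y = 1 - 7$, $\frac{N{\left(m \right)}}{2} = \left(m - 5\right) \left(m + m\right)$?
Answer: $1444$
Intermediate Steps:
$N{\left(m \right)} = 4 m \left(-5 + m\right)$ ($N{\left(m \right)} = 2 \left(m - 5\right) \left(m + m\right) = 2 \left(-5 + m\right) 2 m = 2 \cdot 2 m \left(-5 + m\right) = 4 m \left(-5 + m\right)$)
$Y = -6$ ($Y = 1 - 7 = -6$)
$\left(\left(N{\left(2 \right)} - Y\right) - 20\right)^{2} = \left(\left(4 \cdot 2 \left(-5 + 2\right) - -6\right) - 20\right)^{2} = \left(\left(4 \cdot 2 \left(-3\right) + 6\right) - 20\right)^{2} = \left(\left(-24 + 6\right) - 20\right)^{2} = \left(-18 - 20\right)^{2} = \left(-38\right)^{2} = 1444$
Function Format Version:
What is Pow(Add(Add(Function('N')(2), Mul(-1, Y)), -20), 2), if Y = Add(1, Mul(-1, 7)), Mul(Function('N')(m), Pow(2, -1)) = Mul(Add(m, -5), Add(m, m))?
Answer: 1444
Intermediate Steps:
Function('N')(m) = Mul(4, m, Add(-5, m)) (Function('N')(m) = Mul(2, Mul(Add(m, -5), Add(m, m))) = Mul(2, Mul(Add(-5, m), Mul(2, m))) = Mul(2, Mul(2, m, Add(-5, m))) = Mul(4, m, Add(-5, m)))
Y = -6 (Y = Add(1, -7) = -6)
Pow(Add(Add(Function('N')(2), Mul(-1, Y)), -20), 2) = Pow(Add(Add(Mul(4, 2, Add(-5, 2)), Mul(-1, -6)), -20), 2) = Pow(Add(Add(Mul(4, 2, -3), 6), -20), 2) = Pow(Add(Add(-24, 6), -20), 2) = Pow(Add(-18, -20), 2) = Pow(-38, 2) = 1444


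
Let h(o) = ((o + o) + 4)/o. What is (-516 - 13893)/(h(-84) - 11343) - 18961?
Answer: -4515487093/238162 ≈ -18960.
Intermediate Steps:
h(o) = (4 + 2*o)/o (h(o) = (2*o + 4)/o = (4 + 2*o)/o)
(-516 - 13893)/(h(-84) - 11343) - 18961 = (-516 - 13893)/((2 + 4/(-84)) - 11343) - 18961 = -14409/((2 + 4*(-1/84)) - 11343) - 18961 = -14409/((2 - 1/21) - 11343) - 18961 = -14409/(41/21 - 11343) - 18961 = -14409/(-238162/21) - 18961 = -14409*(-21/238162) - 18961 = 302589/238162 - 18961 = -4515487093/238162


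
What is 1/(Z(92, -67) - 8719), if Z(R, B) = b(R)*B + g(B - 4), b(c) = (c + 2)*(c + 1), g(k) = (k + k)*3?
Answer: -1/594859 ≈ -1.6811e-6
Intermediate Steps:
g(k) = 6*k (g(k) = (2*k)*3 = 6*k)
b(c) = (1 + c)*(2 + c) (b(c) = (2 + c)*(1 + c) = (1 + c)*(2 + c))
Z(R, B) = -24 + 6*B + B*(2 + R² + 3*R) (Z(R, B) = (2 + R² + 3*R)*B + 6*(B - 4) = B*(2 + R² + 3*R) + 6*(-4 + B) = B*(2 + R² + 3*R) + (-24 + 6*B) = -24 + 6*B + B*(2 + R² + 3*R))
1/(Z(92, -67) - 8719) = 1/((-24 + 6*(-67) - 67*(2 + 92² + 3*92)) - 8719) = 1/((-24 - 402 - 67*(2 + 8464 + 276)) - 8719) = 1/((-24 - 402 - 67*8742) - 8719) = 1/((-24 - 402 - 585714) - 8719) = 1/(-586140 - 8719) = 1/(-594859) = -1/594859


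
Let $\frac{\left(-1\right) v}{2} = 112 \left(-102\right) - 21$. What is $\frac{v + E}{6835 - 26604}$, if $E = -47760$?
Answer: $\frac{24870}{19769} \approx 1.258$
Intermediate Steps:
$v = 22890$ ($v = - 2 \left(112 \left(-102\right) - 21\right) = - 2 \left(-11424 - 21\right) = \left(-2\right) \left(-11445\right) = 22890$)
$\frac{v + E}{6835 - 26604} = \frac{22890 - 47760}{6835 - 26604} = - \frac{24870}{-19769} = \left(-24870\right) \left(- \frac{1}{19769}\right) = \frac{24870}{19769}$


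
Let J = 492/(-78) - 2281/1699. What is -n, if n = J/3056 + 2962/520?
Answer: -1921546461/337489360 ≈ -5.6936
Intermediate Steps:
J = -168971/22087 (J = 492*(-1/78) - 2281*1/1699 = -82/13 - 2281/1699 = -168971/22087 ≈ -7.6502)
n = 1921546461/337489360 (n = -168971/22087/3056 + 2962/520 = -168971/22087*1/3056 + 2962*(1/520) = -168971/67497872 + 1481/260 = 1921546461/337489360 ≈ 5.6936)
-n = -1*1921546461/337489360 = -1921546461/337489360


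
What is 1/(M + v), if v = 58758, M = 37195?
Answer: 1/95953 ≈ 1.0422e-5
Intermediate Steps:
1/(M + v) = 1/(37195 + 58758) = 1/95953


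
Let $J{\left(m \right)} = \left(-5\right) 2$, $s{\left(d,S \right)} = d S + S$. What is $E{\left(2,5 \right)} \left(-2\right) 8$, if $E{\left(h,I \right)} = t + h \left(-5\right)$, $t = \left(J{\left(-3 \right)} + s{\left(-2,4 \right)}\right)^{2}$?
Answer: $-2976$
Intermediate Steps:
$s{\left(d,S \right)} = S + S d$ ($s{\left(d,S \right)} = S d + S = S + S d$)
$J{\left(m \right)} = -10$
$t = 196$ ($t = \left(-10 + 4 \left(1 - 2\right)\right)^{2} = \left(-10 + 4 \left(-1\right)\right)^{2} = \left(-10 - 4\right)^{2} = \left(-14\right)^{2} = 196$)
$E{\left(h,I \right)} = 196 - 5 h$ ($E{\left(h,I \right)} = 196 + h \left(-5\right) = 196 - 5 h$)
$E{\left(2,5 \right)} \left(-2\right) 8 = \left(196 - 10\right) \left(-2\right) 8 = 186 \left(-2\right) 8 = \left(-372\right) 8 = -2976$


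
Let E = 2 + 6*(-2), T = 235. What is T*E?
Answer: -2350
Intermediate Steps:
E = -10 (E = 2 - 12 = -10)
T*E = 235*(-10) = -2350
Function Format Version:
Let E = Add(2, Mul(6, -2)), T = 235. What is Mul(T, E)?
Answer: -2350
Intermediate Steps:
E = -10 (E = Add(2, -12) = -10)
Mul(T, E) = Mul(235, -10) = -2350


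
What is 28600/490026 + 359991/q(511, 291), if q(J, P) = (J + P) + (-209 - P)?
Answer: 88206793483/73993926 ≈ 1192.1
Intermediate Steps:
q(J, P) = -209 + J
28600/490026 + 359991/q(511, 291) = 28600/490026 + 359991/(-209 + 511) = 28600*(1/490026) + 359991/302 = 14300/245013 + 359991*(1/302) = 14300/245013 + 359991/302 = 88206793483/73993926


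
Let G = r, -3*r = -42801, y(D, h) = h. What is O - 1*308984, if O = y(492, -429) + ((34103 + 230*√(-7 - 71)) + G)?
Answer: -261043 + 230*I*√78 ≈ -2.6104e+5 + 2031.3*I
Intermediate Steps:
r = 14267 (r = -⅓*(-42801) = 14267)
G = 14267
O = 47941 + 230*I*√78 (O = -429 + ((34103 + 230*√(-7 - 71)) + 14267) = -429 + ((34103 + 230*√(-78)) + 14267) = -429 + ((34103 + 230*(I*√78)) + 14267) = -429 + ((34103 + 230*I*√78) + 14267) = -429 + (48370 + 230*I*√78) = 47941 + 230*I*√78 ≈ 47941.0 + 2031.3*I)
O - 1*308984 = (47941 + 230*I*√78) - 1*308984 = (47941 + 230*I*√78) - 308984 = -261043 + 230*I*√78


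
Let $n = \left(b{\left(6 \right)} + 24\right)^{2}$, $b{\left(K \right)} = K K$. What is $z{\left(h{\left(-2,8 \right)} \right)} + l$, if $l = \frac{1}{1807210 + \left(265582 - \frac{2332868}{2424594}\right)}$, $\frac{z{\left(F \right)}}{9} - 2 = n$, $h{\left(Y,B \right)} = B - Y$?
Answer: $\frac{81461193851630517}{2512838356790} \approx 32418.0$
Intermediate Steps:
$b{\left(K \right)} = K^{2}$
$n = 3600$ ($n = \left(6^{2} + 24\right)^{2} = \left(36 + 24\right)^{2} = 60^{2} = 3600$)
$z{\left(F \right)} = 32418$ ($z{\left(F \right)} = 18 + 9 \cdot 3600 = 18 + 32400 = 32418$)
$l = \frac{1212297}{2512838356790}$ ($l = \frac{1}{1807210 + \left(265582 - 2332868 \cdot \frac{1}{2424594}\right)} = \frac{1}{1807210 + \left(265582 - \frac{1166434}{1212297}\right)} = \frac{1}{1807210 + \frac{321963095420}{1212297}} = \frac{1}{\frac{2512838356790}{1212297}} = \frac{1212297}{2512838356790} \approx 4.8244 \cdot 10^{-7}$)
$z{\left(h{\left(-2,8 \right)} \right)} + l = 32418 + \frac{1212297}{2512838356790} = \frac{81461193851630517}{2512838356790}$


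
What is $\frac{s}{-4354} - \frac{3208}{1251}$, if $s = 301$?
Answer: $- \frac{2049169}{778122} \approx -2.6335$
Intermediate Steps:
$\frac{s}{-4354} - \frac{3208}{1251} = \frac{301}{-4354} - \frac{3208}{1251} = 301 \left(- \frac{1}{4354}\right) - \frac{3208}{1251} = - \frac{43}{622} - \frac{3208}{1251} = - \frac{2049169}{778122}$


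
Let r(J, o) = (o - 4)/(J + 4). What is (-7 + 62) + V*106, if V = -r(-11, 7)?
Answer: 703/7 ≈ 100.43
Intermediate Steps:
r(J, o) = (-4 + o)/(4 + J)
V = 3/7 (V = -(-4 + 7)/(4 - 11) = -3/(-7) = -(-1)*3/7 = -1*(-3/7) = 3/7 ≈ 0.42857)
(-7 + 62) + V*106 = (-7 + 62) + (3/7)*106 = 55 + 318/7 = 703/7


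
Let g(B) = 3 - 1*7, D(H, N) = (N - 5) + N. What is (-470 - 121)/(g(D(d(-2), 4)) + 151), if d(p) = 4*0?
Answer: -197/49 ≈ -4.0204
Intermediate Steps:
d(p) = 0
D(H, N) = -5 + 2*N (D(H, N) = (-5 + N) + N = -5 + 2*N)
g(B) = -4 (g(B) = 3 - 7 = -4)
(-470 - 121)/(g(D(d(-2), 4)) + 151) = (-470 - 121)/(-4 + 151) = -591/147 = -591*1/147 = -197/49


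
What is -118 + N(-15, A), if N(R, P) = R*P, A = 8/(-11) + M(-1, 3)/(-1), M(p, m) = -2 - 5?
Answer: -2333/11 ≈ -212.09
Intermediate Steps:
M(p, m) = -7
A = 69/11 (A = 8/(-11) - 7/(-1) = 8*(-1/11) - 7*(-1) = -8/11 + 7 = 69/11 ≈ 6.2727)
N(R, P) = P*R
-118 + N(-15, A) = -118 + (69/11)*(-15) = -118 - 1035/11 = -2333/11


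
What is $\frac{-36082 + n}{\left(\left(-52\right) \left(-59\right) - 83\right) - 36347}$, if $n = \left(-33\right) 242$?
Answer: $\frac{22034}{16681} \approx 1.3209$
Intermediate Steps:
$n = -7986$
$\frac{-36082 + n}{\left(\left(-52\right) \left(-59\right) - 83\right) - 36347} = \frac{-36082 - 7986}{\left(\left(-52\right) \left(-59\right) - 83\right) - 36347} = - \frac{44068}{\left(3068 - 83\right) - 36347} = - \frac{44068}{2985 - 36347} = - \frac{44068}{-33362} = \left(-44068\right) \left(- \frac{1}{33362}\right) = \frac{22034}{16681}$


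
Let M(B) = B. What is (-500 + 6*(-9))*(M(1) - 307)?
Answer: 169524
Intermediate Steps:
(-500 + 6*(-9))*(M(1) - 307) = (-500 + 6*(-9))*(1 - 307) = (-500 - 54)*(-306) = -554*(-306) = 169524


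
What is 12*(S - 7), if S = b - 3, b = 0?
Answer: -120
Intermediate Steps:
S = -3 (S = 0 - 3 = -3)
12*(S - 7) = 12*(-3 - 7) = 12*(-10) = -120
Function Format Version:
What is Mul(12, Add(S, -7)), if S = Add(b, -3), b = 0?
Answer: -120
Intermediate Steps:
S = -3 (S = Add(0, -3) = -3)
Mul(12, Add(S, -7)) = Mul(12, Add(-3, -7)) = Mul(12, -10) = -120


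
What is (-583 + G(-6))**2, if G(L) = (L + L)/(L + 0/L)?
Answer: 337561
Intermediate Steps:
G(L) = 2 (G(L) = (2*L)/(L + 0) = (2*L)/L = 2)
(-583 + G(-6))**2 = (-583 + 2)**2 = (-581)**2 = 337561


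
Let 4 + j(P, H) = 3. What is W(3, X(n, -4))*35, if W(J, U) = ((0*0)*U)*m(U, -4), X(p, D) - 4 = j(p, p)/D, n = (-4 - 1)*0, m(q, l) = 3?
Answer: 0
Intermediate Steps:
j(P, H) = -1 (j(P, H) = -4 + 3 = -1)
n = 0 (n = -5*0 = 0)
X(p, D) = 4 - 1/D
W(J, U) = 0 (W(J, U) = ((0*0)*U)*3 = (0*U)*3 = 0*3 = 0)
W(3, X(n, -4))*35 = 0*35 = 0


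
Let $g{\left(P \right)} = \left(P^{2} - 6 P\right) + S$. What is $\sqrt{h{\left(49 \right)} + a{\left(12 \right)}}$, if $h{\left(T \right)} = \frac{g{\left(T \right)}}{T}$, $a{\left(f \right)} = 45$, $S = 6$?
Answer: $\frac{\sqrt{4318}}{7} \approx 9.3874$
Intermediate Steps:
$g{\left(P \right)} = 6 + P^{2} - 6 P$ ($g{\left(P \right)} = \left(P^{2} - 6 P\right) + 6 = 6 + P^{2} - 6 P$)
$h{\left(T \right)} = \frac{6 + T^{2} - 6 T}{T}$
$\sqrt{h{\left(49 \right)} + a{\left(12 \right)}} = \sqrt{\left(-6 + 49 + \frac{6}{49}\right) + 45} = \sqrt{\frac{2113}{49} + 45} = \sqrt{\frac{4318}{49}} = \frac{\sqrt{4318}}{7}$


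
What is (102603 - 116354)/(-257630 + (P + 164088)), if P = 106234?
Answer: -13751/12692 ≈ -1.0834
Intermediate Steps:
(102603 - 116354)/(-257630 + (P + 164088)) = (102603 - 116354)/(-257630 + (106234 + 164088)) = -13751/(-257630 + 270322) = -13751/12692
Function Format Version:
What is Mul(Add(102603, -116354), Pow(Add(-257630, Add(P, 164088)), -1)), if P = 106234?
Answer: Rational(-13751, 12692) ≈ -1.0834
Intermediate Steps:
Mul(Add(102603, -116354), Pow(Add(-257630, Add(P, 164088)), -1)) = Mul(Add(102603, -116354), Pow(Add(-257630, Add(106234, 164088)), -1)) = Mul(-13751, Pow(Add(-257630, 270322), -1)) = Mul(-13751, Pow(12692, -1)) = Mul(-13751, Rational(1, 12692)) = Rational(-13751, 12692)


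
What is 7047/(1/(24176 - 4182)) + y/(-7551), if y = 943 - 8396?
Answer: 1063918676071/7551 ≈ 1.4090e+8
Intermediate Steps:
y = -7453
7047/(1/(24176 - 4182)) + y/(-7551) = 7047/(1/(24176 - 4182)) - 7453/(-7551) = 7047/(1/19994) - 7453*(-1/7551) = 7047/(1/19994) + 7453/7551 = 7047*19994 + 7453/7551 = 140897718 + 7453/7551 = 1063918676071/7551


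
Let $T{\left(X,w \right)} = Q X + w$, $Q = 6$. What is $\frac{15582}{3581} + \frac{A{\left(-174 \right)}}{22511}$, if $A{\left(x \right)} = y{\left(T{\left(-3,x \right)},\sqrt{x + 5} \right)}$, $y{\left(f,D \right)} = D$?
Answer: $\frac{15582}{3581} + \frac{13 i}{22511} \approx 4.3513 + 0.0005775 i$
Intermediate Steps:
$T{\left(X,w \right)} = w + 6 X$ ($T{\left(X,w \right)} = 6 X + w = w + 6 X$)
$A{\left(x \right)} = \sqrt{5 + x}$ ($A{\left(x \right)} = \sqrt{x + 5} = \sqrt{5 + x}$)
$\frac{15582}{3581} + \frac{A{\left(-174 \right)}}{22511} = \frac{15582}{3581} + \frac{\sqrt{5 - 174}}{22511} = 15582 \cdot \frac{1}{3581} + \sqrt{-169} \cdot \frac{1}{22511} = \frac{15582}{3581} + 13 i \frac{1}{22511} = \frac{15582}{3581} + \frac{13 i}{22511}$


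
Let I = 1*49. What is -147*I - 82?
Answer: -7285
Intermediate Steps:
I = 49
-147*I - 82 = -147*49 - 82 = -7203 - 82 = -7285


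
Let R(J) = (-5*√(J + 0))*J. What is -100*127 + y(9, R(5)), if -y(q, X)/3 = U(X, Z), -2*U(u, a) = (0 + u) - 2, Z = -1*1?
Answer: -12703 - 75*√5/2 ≈ -12787.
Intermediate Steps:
Z = -1
U(u, a) = 1 - u/2 (U(u, a) = -((0 + u) - 2)/2 = -(u - 2)/2 = -(-2 + u)/2 = 1 - u/2)
R(J) = -5*J^(3/2) (R(J) = (-5*√J)*J = -5*J^(3/2))
y(q, X) = -3 + 3*X/2 (y(q, X) = -3*(1 - X/2) = -3 + 3*X/2)
-100*127 + y(9, R(5)) = -100*127 + (-3 + 3*(-25*√5)/2) = -12700 + (-3 + 3*(-25*√5)/2) = -12700 + (-3 - 75*√5/2) = -12703 - 75*√5/2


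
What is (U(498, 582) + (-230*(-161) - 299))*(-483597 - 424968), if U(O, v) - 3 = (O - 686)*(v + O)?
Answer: 151099810890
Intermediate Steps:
U(O, v) = 3 + (-686 + O)*(O + v) (U(O, v) = 3 + (O - 686)*(v + O) = 3 + (-686 + O)*(O + v))
(U(498, 582) + (-230*(-161) - 299))*(-483597 - 424968) = ((3 + 498**2 - 686*498 - 686*582 + 498*582) + (-230*(-161) - 299))*(-483597 - 424968) = ((3 + 248004 - 341628 - 399252 + 289836) + (37030 - 299))*(-908565) = (-203037 + 36731)*(-908565) = -166306*(-908565) = 151099810890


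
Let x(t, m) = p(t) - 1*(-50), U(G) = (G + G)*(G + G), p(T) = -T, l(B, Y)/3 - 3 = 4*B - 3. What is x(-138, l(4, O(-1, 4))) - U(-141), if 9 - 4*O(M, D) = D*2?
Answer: -79336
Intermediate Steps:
O(M, D) = 9/4 - D/2 (O(M, D) = 9/4 - D*2/4 = 9/4 - D/2)
l(B, Y) = 12*B (l(B, Y) = 9 + 3*(4*B - 3) = 9 + 3*(-3 + 4*B) = 9 + (-9 + 12*B) = 12*B)
U(G) = 4*G² (U(G) = (2*G)*(2*G) = 4*G²)
x(t, m) = 50 - t (x(t, m) = -t - 1*(-50) = -t + 50 = 50 - t)
x(-138, l(4, O(-1, 4))) - U(-141) = (50 - 1*(-138)) - 4*(-141)² = (50 + 138) - 4*19881 = 188 - 1*79524 = 188 - 79524 = -79336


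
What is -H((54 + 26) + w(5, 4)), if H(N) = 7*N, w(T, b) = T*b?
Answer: -700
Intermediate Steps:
-H((54 + 26) + w(5, 4)) = -7*((54 + 26) + 5*4) = -7*(80 + 20) = -7*100 = -1*700 = -700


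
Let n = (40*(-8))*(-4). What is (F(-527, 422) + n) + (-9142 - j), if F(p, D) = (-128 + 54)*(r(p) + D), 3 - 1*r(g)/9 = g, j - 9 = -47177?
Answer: -344902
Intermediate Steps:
j = -47168 (j = 9 - 47177 = -47168)
r(g) = 27 - 9*g
n = 1280 (n = -320*(-4) = 1280)
F(p, D) = -1998 - 74*D + 666*p (F(p, D) = (-128 + 54)*((27 - 9*p) + D) = -74*(27 + D - 9*p) = -1998 - 74*D + 666*p)
(F(-527, 422) + n) + (-9142 - j) = ((-1998 - 74*422 + 666*(-527)) + 1280) + (-9142 - 1*(-47168)) = ((-1998 - 31228 - 350982) + 1280) + (-9142 + 47168) = (-384208 + 1280) + 38026 = -382928 + 38026 = -344902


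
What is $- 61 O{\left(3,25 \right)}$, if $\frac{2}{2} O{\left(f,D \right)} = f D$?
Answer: $-4575$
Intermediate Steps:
$O{\left(f,D \right)} = D f$ ($O{\left(f,D \right)} = f D = D f$)
$- 61 O{\left(3,25 \right)} = - 61 \cdot 25 \cdot 3 = \left(-61\right) 75 = -4575$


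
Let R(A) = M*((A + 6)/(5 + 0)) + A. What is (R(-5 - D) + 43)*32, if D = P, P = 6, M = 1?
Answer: 992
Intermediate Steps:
D = 6
R(A) = 6/5 + 6*A/5 (R(A) = 1*((A + 6)/(5 + 0)) + A = 1*((6 + A)/5) + A = 1*((6 + A)*(⅕)) + A = 1*(6/5 + A/5) + A = (6/5 + A/5) + A = 6/5 + 6*A/5)
(R(-5 - D) + 43)*32 = ((6/5 + 6*(-5 - 1*6)/5) + 43)*32 = ((6/5 + 6*(-5 - 6)/5) + 43)*32 = ((6/5 + (6/5)*(-11)) + 43)*32 = ((6/5 - 66/5) + 43)*32 = (-12 + 43)*32 = 31*32 = 992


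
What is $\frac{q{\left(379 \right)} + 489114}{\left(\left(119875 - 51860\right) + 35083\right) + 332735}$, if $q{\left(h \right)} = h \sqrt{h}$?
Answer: $\frac{489114}{435833} + \frac{379 \sqrt{379}}{435833} \approx 1.1392$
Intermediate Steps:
$q{\left(h \right)} = h^{\frac{3}{2}}$
$\frac{q{\left(379 \right)} + 489114}{\left(\left(119875 - 51860\right) + 35083\right) + 332735} = \frac{379^{\frac{3}{2}} + 489114}{\left(\left(119875 - 51860\right) + 35083\right) + 332735} = \frac{379 \sqrt{379} + 489114}{\left(68015 + 35083\right) + 332735} = \frac{489114 + 379 \sqrt{379}}{103098 + 332735} = \frac{489114 + 379 \sqrt{379}}{435833} = \left(489114 + 379 \sqrt{379}\right) \frac{1}{435833} = \frac{489114}{435833} + \frac{379 \sqrt{379}}{435833}$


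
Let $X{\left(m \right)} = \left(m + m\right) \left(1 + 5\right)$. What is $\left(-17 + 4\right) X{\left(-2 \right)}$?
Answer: $312$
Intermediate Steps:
$X{\left(m \right)} = 12 m$ ($X{\left(m \right)} = 2 m 6 = 12 m$)
$\left(-17 + 4\right) X{\left(-2 \right)} = \left(-17 + 4\right) 12 \left(-2\right) = \left(-13\right) \left(-24\right) = 312$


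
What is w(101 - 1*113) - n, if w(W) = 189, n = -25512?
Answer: 25701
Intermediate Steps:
w(101 - 1*113) - n = 189 - 1*(-25512) = 189 + 25512 = 25701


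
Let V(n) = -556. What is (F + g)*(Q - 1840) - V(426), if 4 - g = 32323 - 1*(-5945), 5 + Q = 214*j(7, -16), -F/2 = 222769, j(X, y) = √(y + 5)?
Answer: 892615246 - 103533628*I*√11 ≈ 8.9262e+8 - 3.4338e+8*I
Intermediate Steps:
j(X, y) = √(5 + y)
F = -445538 (F = -2*222769 = -445538)
Q = -5 + 214*I*√11 (Q = -5 + 214*√(5 - 16) = -5 + 214*√(-11) = -5 + 214*(I*√11) = -5 + 214*I*√11 ≈ -5.0 + 709.76*I)
g = -38264 (g = 4 - (32323 - 1*(-5945)) = 4 - (32323 + 5945) = 4 - 1*38268 = 4 - 38268 = -38264)
(F + g)*(Q - 1840) - V(426) = (-445538 - 38264)*((-5 + 214*I*√11) - 1840) - 1*(-556) = -483802*(-1845 + 214*I*√11) + 556 = (892614690 - 103533628*I*√11) + 556 = 892615246 - 103533628*I*√11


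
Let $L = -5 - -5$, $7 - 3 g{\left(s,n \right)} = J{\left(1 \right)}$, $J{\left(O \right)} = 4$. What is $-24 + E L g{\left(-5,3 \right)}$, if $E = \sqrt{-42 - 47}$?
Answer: $-24$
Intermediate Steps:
$g{\left(s,n \right)} = 1$ ($g{\left(s,n \right)} = \frac{7}{3} - \frac{4}{3} = 1$)
$E = i \sqrt{89}$ ($E = \sqrt{-89} = i \sqrt{89} \approx 9.434 i$)
$L = 0$ ($L = -5 + 5 = 0$)
$-24 + E L g{\left(-5,3 \right)} = -24 + i \sqrt{89} \cdot 0 \cdot 1 = -24 + i \sqrt{89} \cdot 0 = -24 + 0 = -24$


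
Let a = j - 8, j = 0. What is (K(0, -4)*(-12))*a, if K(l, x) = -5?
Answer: -480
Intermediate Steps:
a = -8 (a = 0 - 8 = -8)
(K(0, -4)*(-12))*a = -5*(-12)*(-8) = 60*(-8) = -480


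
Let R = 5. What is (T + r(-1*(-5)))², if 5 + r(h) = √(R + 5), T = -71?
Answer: (76 - √10)² ≈ 5305.3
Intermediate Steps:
r(h) = -5 + √10 (r(h) = -5 + √(5 + 5) = -5 + √10)
(T + r(-1*(-5)))² = (-71 + (-5 + √10))² = (-76 + √10)²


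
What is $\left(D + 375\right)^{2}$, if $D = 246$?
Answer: $385641$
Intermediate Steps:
$\left(D + 375\right)^{2} = \left(246 + 375\right)^{2} = 621^{2} = 385641$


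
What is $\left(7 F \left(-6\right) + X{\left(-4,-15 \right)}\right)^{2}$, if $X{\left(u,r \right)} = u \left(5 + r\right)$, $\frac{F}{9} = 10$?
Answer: $13987600$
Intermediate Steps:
$F = 90$ ($F = 9 \cdot 10 = 90$)
$\left(7 F \left(-6\right) + X{\left(-4,-15 \right)}\right)^{2} = \left(7 \cdot 90 \left(-6\right) - 4 \left(5 - 15\right)\right)^{2} = \left(630 \left(-6\right) - -40\right)^{2} = \left(-3780 + 40\right)^{2} = \left(-3740\right)^{2} = 13987600$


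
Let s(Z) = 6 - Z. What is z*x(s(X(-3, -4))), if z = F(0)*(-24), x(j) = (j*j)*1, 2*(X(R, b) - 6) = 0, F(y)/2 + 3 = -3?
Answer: 0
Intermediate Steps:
F(y) = -12 (F(y) = -6 + 2*(-3) = -6 - 6 = -12)
X(R, b) = 6 (X(R, b) = 6 + (1/2)*0 = 6 + 0 = 6)
x(j) = j**2 (x(j) = j**2*1 = j**2)
z = 288 (z = -12*(-24) = 288)
z*x(s(X(-3, -4))) = 288*(6 - 1*6)**2 = 288*(6 - 6)**2 = 288*0**2 = 288*0 = 0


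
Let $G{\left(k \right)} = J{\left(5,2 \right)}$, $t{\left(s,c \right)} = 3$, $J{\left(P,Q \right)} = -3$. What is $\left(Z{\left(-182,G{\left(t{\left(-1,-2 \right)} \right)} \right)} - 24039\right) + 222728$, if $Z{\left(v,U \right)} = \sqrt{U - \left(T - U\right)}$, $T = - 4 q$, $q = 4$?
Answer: $198689 + \sqrt{10} \approx 1.9869 \cdot 10^{5}$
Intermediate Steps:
$T = -16$ ($T = \left(-4\right) 4 = -16$)
$G{\left(k \right)} = -3$
$Z{\left(v,U \right)} = \sqrt{16 + 2 U}$ ($Z{\left(v,U \right)} = \sqrt{U + \left(U - -16\right)} = \sqrt{U + \left(U + 16\right)} = \sqrt{U + \left(16 + U\right)} = \sqrt{16 + 2 U}$)
$\left(Z{\left(-182,G{\left(t{\left(-1,-2 \right)} \right)} \right)} - 24039\right) + 222728 = \left(\sqrt{16 + 2 \left(-3\right)} - 24039\right) + 222728 = \left(\sqrt{16 - 6} - 24039\right) + 222728 = \left(\sqrt{10} - 24039\right) + 222728 = \left(-24039 + \sqrt{10}\right) + 222728 = 198689 + \sqrt{10}$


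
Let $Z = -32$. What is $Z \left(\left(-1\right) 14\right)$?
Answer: $448$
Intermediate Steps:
$Z \left(\left(-1\right) 14\right) = - 32 \left(\left(-1\right) 14\right) = \left(-32\right) \left(-14\right) = 448$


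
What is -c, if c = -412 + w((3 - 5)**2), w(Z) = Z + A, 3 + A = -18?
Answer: 429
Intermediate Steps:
A = -21 (A = -3 - 18 = -21)
w(Z) = -21 + Z (w(Z) = Z - 21 = -21 + Z)
c = -429 (c = -412 + (-21 + (3 - 5)**2) = -412 + (-21 + (-2)**2) = -412 + (-21 + 4) = -412 - 17 = -429)
-c = -1*(-429) = 429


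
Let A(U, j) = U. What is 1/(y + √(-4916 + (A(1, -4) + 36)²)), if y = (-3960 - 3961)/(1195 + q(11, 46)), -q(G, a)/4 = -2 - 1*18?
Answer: -10099275/5828834116 - 1625625*I*√3547/5828834116 ≈ -0.0017326 - 0.01661*I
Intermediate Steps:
q(G, a) = 80 (q(G, a) = -4*(-2 - 1*18) = -4*(-2 - 18) = -4*(-20) = 80)
y = -7921/1275 (y = (-3960 - 3961)/(1195 + 80) = -7921/1275 ≈ -6.2125)
1/(y + √(-4916 + (A(1, -4) + 36)²)) = 1/(-7921/1275 + √(-4916 + (1 + 36)²)) = 1/(-7921/1275 + √(-4916 + 37²)) = 1/(-7921/1275 + √(-4916 + 1369)) = 1/(-7921/1275 + √(-3547)) = 1/(-7921/1275 + I*√3547)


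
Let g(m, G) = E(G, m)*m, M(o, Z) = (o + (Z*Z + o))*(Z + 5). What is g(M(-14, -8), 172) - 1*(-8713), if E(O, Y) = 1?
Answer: 8605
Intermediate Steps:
M(o, Z) = (5 + Z)*(Z² + 2*o) (M(o, Z) = (o + (Z² + o))*(5 + Z) = (o + (o + Z²))*(5 + Z) = (Z² + 2*o)*(5 + Z) = (5 + Z)*(Z² + 2*o))
g(m, G) = m (g(m, G) = 1*m = m)
g(M(-14, -8), 172) - 1*(-8713) = ((-8)³ + 5*(-8)² + 10*(-14) + 2*(-8)*(-14)) - 1*(-8713) = (-512 + 5*64 - 140 + 224) + 8713 = (-512 + 320 - 140 + 224) + 8713 = -108 + 8713 = 8605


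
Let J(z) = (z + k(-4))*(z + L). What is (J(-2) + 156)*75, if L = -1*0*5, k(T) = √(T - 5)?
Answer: 12000 - 450*I ≈ 12000.0 - 450.0*I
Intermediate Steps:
k(T) = √(-5 + T)
L = 0 (L = 0*5 = 0)
J(z) = z*(z + 3*I) (J(z) = (z + √(-5 - 4))*(z + 0) = (z + √(-9))*z = (z + 3*I)*z = z*(z + 3*I))
(J(-2) + 156)*75 = (-2*(-2 + 3*I) + 156)*75 = ((4 - 6*I) + 156)*75 = (160 - 6*I)*75 = 12000 - 450*I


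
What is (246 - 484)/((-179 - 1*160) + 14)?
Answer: 238/325 ≈ 0.73231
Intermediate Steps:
(246 - 484)/((-179 - 1*160) + 14) = -238/((-179 - 160) + 14) = -238/(-339 + 14) = -238/(-325) = -238*(-1/325) = 238/325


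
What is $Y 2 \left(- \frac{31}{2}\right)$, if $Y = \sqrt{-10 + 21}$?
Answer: $- 31 \sqrt{11} \approx -102.82$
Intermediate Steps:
$Y = \sqrt{11} \approx 3.3166$
$Y 2 \left(- \frac{31}{2}\right) = \sqrt{11} \cdot 2 \left(- \frac{31}{2}\right) = 2 \sqrt{11} \left(\left(-31\right) \frac{1}{2}\right) = 2 \sqrt{11} \left(- \frac{31}{2}\right) = - 31 \sqrt{11}$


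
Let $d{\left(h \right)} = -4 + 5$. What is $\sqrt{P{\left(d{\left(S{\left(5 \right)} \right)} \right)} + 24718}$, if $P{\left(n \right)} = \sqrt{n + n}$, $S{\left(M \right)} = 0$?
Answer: $\sqrt{24718 + \sqrt{2}} \approx 157.22$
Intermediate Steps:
$d{\left(h \right)} = 1$
$P{\left(n \right)} = \sqrt{2} \sqrt{n}$ ($P{\left(n \right)} = \sqrt{2 n} = \sqrt{2} \sqrt{n}$)
$\sqrt{P{\left(d{\left(S{\left(5 \right)} \right)} \right)} + 24718} = \sqrt{\sqrt{2} \sqrt{1} + 24718} = \sqrt{\sqrt{2} \cdot 1 + 24718} = \sqrt{\sqrt{2} + 24718} = \sqrt{24718 + \sqrt{2}}$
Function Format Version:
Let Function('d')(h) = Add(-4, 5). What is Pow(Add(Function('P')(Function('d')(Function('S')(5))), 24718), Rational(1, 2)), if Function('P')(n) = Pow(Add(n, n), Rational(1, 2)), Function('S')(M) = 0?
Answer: Pow(Add(24718, Pow(2, Rational(1, 2))), Rational(1, 2)) ≈ 157.22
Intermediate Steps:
Function('d')(h) = 1
Function('P')(n) = Mul(Pow(2, Rational(1, 2)), Pow(n, Rational(1, 2))) (Function('P')(n) = Pow(Mul(2, n), Rational(1, 2)) = Mul(Pow(2, Rational(1, 2)), Pow(n, Rational(1, 2))))
Pow(Add(Function('P')(Function('d')(Function('S')(5))), 24718), Rational(1, 2)) = Pow(Add(Mul(Pow(2, Rational(1, 2)), Pow(1, Rational(1, 2))), 24718), Rational(1, 2)) = Pow(Add(Mul(Pow(2, Rational(1, 2)), 1), 24718), Rational(1, 2)) = Pow(Add(Pow(2, Rational(1, 2)), 24718), Rational(1, 2)) = Pow(Add(24718, Pow(2, Rational(1, 2))), Rational(1, 2))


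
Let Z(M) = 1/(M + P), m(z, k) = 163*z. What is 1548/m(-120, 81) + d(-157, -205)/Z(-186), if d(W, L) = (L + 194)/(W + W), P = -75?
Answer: -1180059/127955 ≈ -9.2225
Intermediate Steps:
d(W, L) = (194 + L)/(2*W) (d(W, L) = (194 + L)/((2*W)) = (194 + L)*(1/(2*W)) = (194 + L)/(2*W))
Z(M) = 1/(-75 + M) (Z(M) = 1/(M - 75) = 1/(-75 + M))
1548/m(-120, 81) + d(-157, -205)/Z(-186) = 1548/((163*(-120))) + ((1/2)*(194 - 205)/(-157))/(1/(-75 - 186)) = 1548/(-19560) + ((1/2)*(-1/157)*(-11))/(1/(-261)) = 1548*(-1/19560) + 11/(314*(-1/261)) = -129/1630 + (11/314)*(-261) = -129/1630 - 2871/314 = -1180059/127955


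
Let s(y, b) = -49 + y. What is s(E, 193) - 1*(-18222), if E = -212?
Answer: 17961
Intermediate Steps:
s(E, 193) - 1*(-18222) = (-49 - 212) - 1*(-18222) = -261 + 18222 = 17961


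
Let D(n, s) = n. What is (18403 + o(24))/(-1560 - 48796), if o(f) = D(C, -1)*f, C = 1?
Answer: -18427/50356 ≈ -0.36593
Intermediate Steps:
o(f) = f (o(f) = 1*f = f)
(18403 + o(24))/(-1560 - 48796) = (18403 + 24)/(-1560 - 48796) = 18427/(-50356) = 18427*(-1/50356) = -18427/50356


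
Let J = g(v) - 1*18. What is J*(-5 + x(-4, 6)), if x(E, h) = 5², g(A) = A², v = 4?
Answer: -40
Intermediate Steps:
x(E, h) = 25
J = -2 (J = 4² - 1*18 = 16 - 18 = -2)
J*(-5 + x(-4, 6)) = -2*(-5 + 25) = -2*20 = -40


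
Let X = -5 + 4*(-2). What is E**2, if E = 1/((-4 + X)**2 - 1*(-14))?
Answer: 1/91809 ≈ 1.0892e-5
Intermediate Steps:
X = -13 (X = -5 - 8 = -13)
E = 1/303 (E = 1/((-4 - 13)**2 - 1*(-14)) = 1/((-17)**2 + 14) = 1/(289 + 14) = 1/303 ≈ 0.0033003)
E**2 = (1/303)**2 = 1/91809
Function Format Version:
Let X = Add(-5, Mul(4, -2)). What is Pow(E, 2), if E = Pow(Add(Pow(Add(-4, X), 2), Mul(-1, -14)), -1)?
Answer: Rational(1, 91809) ≈ 1.0892e-5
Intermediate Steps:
X = -13 (X = Add(-5, -8) = -13)
E = Rational(1, 303) (E = Pow(Add(Pow(Add(-4, -13), 2), Mul(-1, -14)), -1) = Pow(Add(Pow(-17, 2), 14), -1) = Pow(Add(289, 14), -1) = Pow(303, -1) = Rational(1, 303) ≈ 0.0033003)
Pow(E, 2) = Pow(Rational(1, 303), 2) = Rational(1, 91809)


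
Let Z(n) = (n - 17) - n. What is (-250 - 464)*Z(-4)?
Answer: 12138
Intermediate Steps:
Z(n) = -17 (Z(n) = (-17 + n) - n = -17)
(-250 - 464)*Z(-4) = (-250 - 464)*(-17) = -714*(-17) = 12138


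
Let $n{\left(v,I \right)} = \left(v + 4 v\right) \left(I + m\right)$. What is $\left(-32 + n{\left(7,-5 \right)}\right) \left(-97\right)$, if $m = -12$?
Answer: $60819$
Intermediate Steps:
$n{\left(v,I \right)} = 5 v \left(-12 + I\right)$ ($n{\left(v,I \right)} = \left(v + 4 v\right) \left(I - 12\right) = 5 v \left(-12 + I\right)$)
$\left(-32 + n{\left(7,-5 \right)}\right) \left(-97\right) = \left(-32 + 5 \cdot 7 \left(-12 - 5\right)\right) \left(-97\right) = \left(-32 + 5 \cdot 7 \left(-17\right)\right) \left(-97\right) = \left(-32 - 595\right) \left(-97\right) = \left(-627\right) \left(-97\right) = 60819$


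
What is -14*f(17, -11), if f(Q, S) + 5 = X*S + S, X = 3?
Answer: 686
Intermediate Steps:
f(Q, S) = -5 + 4*S (f(Q, S) = -5 + (3*S + S) = -5 + 4*S)
-14*f(17, -11) = -14*(-5 + 4*(-11)) = -14*(-5 - 44) = -14*(-49) = 686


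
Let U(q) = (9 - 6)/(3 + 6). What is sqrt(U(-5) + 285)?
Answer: 2*sqrt(642)/3 ≈ 16.892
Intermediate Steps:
U(q) = 1/3 (U(q) = 3/9 = 3*(1/9) = 1/3)
sqrt(U(-5) + 285) = sqrt(1/3 + 285) = sqrt(856/3) = 2*sqrt(642)/3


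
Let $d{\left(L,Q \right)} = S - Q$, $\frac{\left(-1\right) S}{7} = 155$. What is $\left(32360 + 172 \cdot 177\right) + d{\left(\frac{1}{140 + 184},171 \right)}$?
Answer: $61548$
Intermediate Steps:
$S = -1085$ ($S = \left(-7\right) 155 = -1085$)
$d{\left(L,Q \right)} = -1085 - Q$
$\left(32360 + 172 \cdot 177\right) + d{\left(\frac{1}{140 + 184},171 \right)} = \left(32360 + 172 \cdot 177\right) - 1256 = \left(32360 + 30444\right) - 1256 = 62804 - 1256 = 61548$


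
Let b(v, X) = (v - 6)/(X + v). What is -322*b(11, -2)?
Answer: -1610/9 ≈ -178.89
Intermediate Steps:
b(v, X) = (-6 + v)/(X + v)
-322*b(11, -2) = -322*(-6 + 11)/(-2 + 11) = -322*5/9 = -1610/9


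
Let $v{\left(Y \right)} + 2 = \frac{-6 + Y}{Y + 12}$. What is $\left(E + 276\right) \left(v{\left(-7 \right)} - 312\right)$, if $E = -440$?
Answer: $\frac{259612}{5} \approx 51922.0$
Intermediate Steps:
$v{\left(Y \right)} = -2 + \frac{-6 + Y}{12 + Y}$ ($v{\left(Y \right)} = -2 + \frac{-6 + Y}{Y + 12} = -2 + \frac{-6 + Y}{12 + Y}$)
$\left(E + 276\right) \left(v{\left(-7 \right)} - 312\right) = \left(-440 + 276\right) \left(\frac{-30 - -7}{12 - 7} - 312\right) = - 164 \left(\frac{-30 + 7}{5} - 312\right) = - 164 \left(\frac{1}{5} \left(-23\right) - 312\right) = - 164 \left(- \frac{23}{5} - 312\right) = \left(-164\right) \left(- \frac{1583}{5}\right) = \frac{259612}{5}$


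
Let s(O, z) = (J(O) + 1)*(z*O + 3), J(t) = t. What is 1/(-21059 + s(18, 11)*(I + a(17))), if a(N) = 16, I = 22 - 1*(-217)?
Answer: 1/952786 ≈ 1.0496e-6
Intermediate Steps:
I = 239 (I = 22 + 217 = 239)
s(O, z) = (1 + O)*(3 + O*z) (s(O, z) = (O + 1)*(z*O + 3) = (1 + O)*(O*z + 3) = (1 + O)*(3 + O*z))
1/(-21059 + s(18, 11)*(I + a(17))) = 1/(-21059 + (3 + 3*18 + 18*11 + 11*18²)*(239 + 16)) = 1/(-21059 + (3 + 54 + 198 + 11*324)*255) = 1/(-21059 + (3 + 54 + 198 + 3564)*255) = 1/(-21059 + 3819*255) = 1/(-21059 + 973845) = 1/952786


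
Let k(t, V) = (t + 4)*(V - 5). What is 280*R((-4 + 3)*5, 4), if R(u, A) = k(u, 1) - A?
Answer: 0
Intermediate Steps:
k(t, V) = (-5 + V)*(4 + t) (k(t, V) = (4 + t)*(-5 + V) = (-5 + V)*(4 + t))
R(u, A) = -16 - A - 4*u (R(u, A) = (-20 - 5*u + 4*1 + 1*u) - A = (-20 - 5*u + 4 + u) - A = (-16 - 4*u) - A = -16 - A - 4*u)
280*R((-4 + 3)*5, 4) = 280*(-16 - 1*4 - 4*(-4 + 3)*5) = 280*(-16 - 4 - (-4)*5) = 280*(-16 - 4 - 4*(-5)) = 280*(-16 - 4 + 20) = 280*0 = 0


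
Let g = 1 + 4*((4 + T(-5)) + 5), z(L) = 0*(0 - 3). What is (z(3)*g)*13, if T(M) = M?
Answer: 0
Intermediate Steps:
z(L) = 0 (z(L) = 0*(-3) = 0)
g = 17 (g = 1 + 4*((4 - 5) + 5) = 1 + 4*(-1 + 5) = 1 + 4*4 = 1 + 16 = 17)
(z(3)*g)*13 = (0*17)*13 = 0*13 = 0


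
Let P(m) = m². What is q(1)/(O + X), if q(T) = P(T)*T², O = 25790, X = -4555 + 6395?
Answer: 1/27630 ≈ 3.6193e-5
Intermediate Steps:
X = 1840
q(T) = T⁴ (q(T) = T²*T² = T⁴)
q(1)/(O + X) = 1⁴/(25790 + 1840) = 1/27630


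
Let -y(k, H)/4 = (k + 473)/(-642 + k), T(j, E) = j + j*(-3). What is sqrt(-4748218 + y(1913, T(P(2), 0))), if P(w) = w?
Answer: 3*I*sqrt(852275351618)/1271 ≈ 2179.0*I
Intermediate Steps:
T(j, E) = -2*j (T(j, E) = j - 3*j = -2*j)
y(k, H) = -4*(473 + k)/(-642 + k) (y(k, H) = -4*(k + 473)/(-642 + k) = -4*(473 + k)/(-642 + k))
sqrt(-4748218 + y(1913, T(P(2), 0))) = sqrt(-4748218 + 4*(-473 - 1*1913)/(-642 + 1913)) = sqrt(-4748218 + 4*(-473 - 1913)/1271) = sqrt(-4748218 + 4*(1/1271)*(-2386)) = sqrt(-4748218 - 9544/1271) = sqrt(-6034994622/1271) = 3*I*sqrt(852275351618)/1271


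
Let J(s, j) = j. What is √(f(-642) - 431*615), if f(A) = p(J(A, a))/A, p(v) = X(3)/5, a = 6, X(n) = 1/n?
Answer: I*√2731256267570/3210 ≈ 514.84*I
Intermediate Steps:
X(n) = 1/n
p(v) = 1/15 (p(v) = 1/(3*5) = (⅓)*(⅕) = 1/15)
f(A) = 1/(15*A)
√(f(-642) - 431*615) = √((1/15)/(-642) - 431*615) = √((1/15)*(-1/642) - 265065) = √(-1/9630 - 265065) = √(-2552575951/9630) = I*√2731256267570/3210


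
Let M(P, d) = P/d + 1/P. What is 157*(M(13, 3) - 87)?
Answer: -505697/39 ≈ -12967.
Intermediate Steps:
M(P, d) = 1/P + P/d (M(P, d) = P/d + 1/P = 1/P + P/d)
157*(M(13, 3) - 87) = 157*((1/13 + 13/3) - 87) = 157*(172/39 - 87) = 157*(-3221/39) = -505697/39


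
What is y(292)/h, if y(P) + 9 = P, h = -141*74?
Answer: -283/10434 ≈ -0.027123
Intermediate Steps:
h = -10434
y(P) = -9 + P
y(292)/h = (-9 + 292)/(-10434) = 283*(-1/10434) = -283/10434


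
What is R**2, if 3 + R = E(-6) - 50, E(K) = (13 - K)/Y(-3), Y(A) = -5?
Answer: 80656/25 ≈ 3226.2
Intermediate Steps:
E(K) = -13/5 + K/5 (E(K) = (13 - K)/(-5) = (13 - K)*(-1/5) = -13/5 + K/5)
R = -284/5 (R = -3 + ((-13/5 + (1/5)*(-6)) - 50) = -3 + ((-13/5 - 6/5) - 50) = -3 + (-19/5 - 50) = -3 - 269/5 = -284/5 ≈ -56.800)
R**2 = (-284/5)**2 = 80656/25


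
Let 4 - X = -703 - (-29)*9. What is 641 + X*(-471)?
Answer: -209425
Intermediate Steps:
X = 446 (X = 4 - (-703 - (-29)*9) = 4 - (-703 - 1*(-261)) = 4 - (-703 + 261) = 4 - 1*(-442) = 4 + 442 = 446)
641 + X*(-471) = 641 + 446*(-471) = 641 - 210066 = -209425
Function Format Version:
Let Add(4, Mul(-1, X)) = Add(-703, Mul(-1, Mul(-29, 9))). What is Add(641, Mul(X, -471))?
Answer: -209425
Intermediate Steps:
X = 446 (X = Add(4, Mul(-1, Add(-703, Mul(-1, Mul(-29, 9))))) = Add(4, Mul(-1, Add(-703, Mul(-1, -261)))) = Add(4, Mul(-1, Add(-703, 261))) = Add(4, Mul(-1, -442)) = Add(4, 442) = 446)
Add(641, Mul(X, -471)) = Add(641, Mul(446, -471)) = Add(641, -210066) = -209425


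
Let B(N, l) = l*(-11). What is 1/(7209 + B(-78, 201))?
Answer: 1/4998 ≈ 0.00020008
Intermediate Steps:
B(N, l) = -11*l
1/(7209 + B(-78, 201)) = 1/(7209 - 11*201) = 1/(7209 - 2211) = 1/4998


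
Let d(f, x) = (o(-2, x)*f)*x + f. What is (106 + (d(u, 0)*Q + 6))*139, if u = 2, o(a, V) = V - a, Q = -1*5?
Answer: 14178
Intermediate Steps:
Q = -5
d(f, x) = f + f*x*(2 + x) (d(f, x) = ((x - 1*(-2))*f)*x + f = ((x + 2)*f)*x + f = ((2 + x)*f)*x + f = (f*(2 + x))*x + f = f*x*(2 + x) + f = f + f*x*(2 + x))
(106 + (d(u, 0)*Q + 6))*139 = (106 + ((2*(1 + 0*(2 + 0)))*(-5) + 6))*139 = (106 + ((2*(1 + 0*2))*(-5) + 6))*139 = (106 + ((2*(1 + 0))*(-5) + 6))*139 = (106 + ((2*1)*(-5) + 6))*139 = (106 + (2*(-5) + 6))*139 = (106 + (-10 + 6))*139 = (106 - 4)*139 = 102*139 = 14178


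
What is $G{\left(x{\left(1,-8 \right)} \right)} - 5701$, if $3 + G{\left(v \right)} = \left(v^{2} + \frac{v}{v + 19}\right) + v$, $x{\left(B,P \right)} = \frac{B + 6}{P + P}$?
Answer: $- \frac{433707031}{76032} \approx -5704.3$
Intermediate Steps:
$x{\left(B,P \right)} = \frac{6 + B}{2 P}$
$G{\left(v \right)} = -3 + v + v^{2} + \frac{v}{19 + v}$ ($G{\left(v \right)} = -3 + \left(\left(v^{2} + \frac{v}{v + 19}\right) + v\right) = -3 + \left(\left(v^{2} + \frac{v}{19 + v}\right) + v\right) = -3 + \left(v + v^{2} + \frac{v}{19 + v}\right) = -3 + v + v^{2} + \frac{v}{19 + v}$)
$G{\left(x{\left(1,-8 \right)} \right)} - 5701 = \frac{-57 + \left(\frac{6 + 1}{2 \left(-8\right)}\right)^{3} + 17 \frac{6 + 1}{2 \left(-8\right)} + 20 \left(\frac{6 + 1}{2 \left(-8\right)}\right)^{2}}{19 + \frac{6 + 1}{2 \left(-8\right)}} - 5701 = \frac{-57 + \left(\frac{1}{2} \left(- \frac{1}{8}\right) 7\right)^{3} + 17 \cdot \frac{1}{2} \left(- \frac{1}{8}\right) 7 + 20 \left(\frac{1}{2} \left(- \frac{1}{8}\right) 7\right)^{2}}{19 + \frac{1}{2} \left(- \frac{1}{8}\right) 7} - 5701 = \frac{-57 + \left(- \frac{7}{16}\right)^{3} + 17 \left(- \frac{7}{16}\right) + 20 \left(- \frac{7}{16}\right)^{2}}{19 - \frac{7}{16}} - 5701 = \frac{-57 - \frac{343}{4096} - \frac{119}{16} + 20 \cdot \frac{49}{256}}{\frac{297}{16}} - 5701 = \frac{16 \left(-57 - \frac{343}{4096} - \frac{119}{16} + \frac{245}{64}\right)}{297} - 5701 = \frac{16}{297} \left(- \frac{248599}{4096}\right) - 5701 = - \frac{248599}{76032} - 5701 = - \frac{433707031}{76032}$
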